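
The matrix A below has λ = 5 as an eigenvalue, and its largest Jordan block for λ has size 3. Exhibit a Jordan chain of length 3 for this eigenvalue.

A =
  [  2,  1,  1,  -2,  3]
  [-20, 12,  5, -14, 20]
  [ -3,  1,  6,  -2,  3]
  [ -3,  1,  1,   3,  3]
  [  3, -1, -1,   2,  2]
A Jordan chain for λ = 5 of length 3:
v_1 = (1, 7, 1, 1, -1)ᵀ
v_2 = (-3, -20, -3, -3, 3)ᵀ
v_3 = (1, 0, 0, 0, 0)ᵀ

Let N = A − (5)·I. We want v_3 with N^3 v_3 = 0 but N^2 v_3 ≠ 0; then v_{j-1} := N · v_j for j = 3, …, 2.

Pick v_3 = (1, 0, 0, 0, 0)ᵀ.
Then v_2 = N · v_3 = (-3, -20, -3, -3, 3)ᵀ.
Then v_1 = N · v_2 = (1, 7, 1, 1, -1)ᵀ.

Sanity check: (A − (5)·I) v_1 = (0, 0, 0, 0, 0)ᵀ = 0. ✓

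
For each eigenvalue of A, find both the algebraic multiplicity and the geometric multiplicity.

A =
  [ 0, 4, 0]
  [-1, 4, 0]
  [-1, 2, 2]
λ = 2: alg = 3, geom = 2

Step 1 — factor the characteristic polynomial to read off the algebraic multiplicities:
  χ_A(x) = (x - 2)^3

Step 2 — compute geometric multiplicities via the rank-nullity identity g(λ) = n − rank(A − λI):
  rank(A − (2)·I) = 1, so dim ker(A − (2)·I) = n − 1 = 2

Summary:
  λ = 2: algebraic multiplicity = 3, geometric multiplicity = 2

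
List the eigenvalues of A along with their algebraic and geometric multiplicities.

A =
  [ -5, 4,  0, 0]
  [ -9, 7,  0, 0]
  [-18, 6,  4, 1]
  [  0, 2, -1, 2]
λ = 1: alg = 2, geom = 1; λ = 3: alg = 2, geom = 1

Step 1 — factor the characteristic polynomial to read off the algebraic multiplicities:
  χ_A(x) = (x - 3)^2*(x - 1)^2

Step 2 — compute geometric multiplicities via the rank-nullity identity g(λ) = n − rank(A − λI):
  rank(A − (1)·I) = 3, so dim ker(A − (1)·I) = n − 3 = 1
  rank(A − (3)·I) = 3, so dim ker(A − (3)·I) = n − 3 = 1

Summary:
  λ = 1: algebraic multiplicity = 2, geometric multiplicity = 1
  λ = 3: algebraic multiplicity = 2, geometric multiplicity = 1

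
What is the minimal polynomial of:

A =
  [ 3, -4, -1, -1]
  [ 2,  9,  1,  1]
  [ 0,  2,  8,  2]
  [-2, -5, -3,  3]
x^3 - 17*x^2 + 96*x - 180

The characteristic polynomial is χ_A(x) = (x - 6)^3*(x - 5), so the eigenvalues are known. The minimal polynomial is
  m_A(x) = Π_λ (x − λ)^{k_λ}
where k_λ is the size of the *largest* Jordan block for λ (equivalently, the smallest k with (A − λI)^k v = 0 for every generalised eigenvector v of λ).

  λ = 5: largest Jordan block has size 1, contributing (x − 5)
  λ = 6: largest Jordan block has size 2, contributing (x − 6)^2

So m_A(x) = (x - 6)^2*(x - 5) = x^3 - 17*x^2 + 96*x - 180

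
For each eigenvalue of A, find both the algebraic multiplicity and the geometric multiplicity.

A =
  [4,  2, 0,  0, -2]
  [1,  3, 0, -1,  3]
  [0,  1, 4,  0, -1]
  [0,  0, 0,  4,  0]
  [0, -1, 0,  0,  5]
λ = 4: alg = 5, geom = 3

Step 1 — factor the characteristic polynomial to read off the algebraic multiplicities:
  χ_A(x) = (x - 4)^5

Step 2 — compute geometric multiplicities via the rank-nullity identity g(λ) = n − rank(A − λI):
  rank(A − (4)·I) = 2, so dim ker(A − (4)·I) = n − 2 = 3

Summary:
  λ = 4: algebraic multiplicity = 5, geometric multiplicity = 3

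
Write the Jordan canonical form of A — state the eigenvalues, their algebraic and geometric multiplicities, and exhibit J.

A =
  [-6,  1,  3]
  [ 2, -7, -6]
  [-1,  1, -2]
J_2(-5) ⊕ J_1(-5)

The characteristic polynomial is
  det(x·I − A) = x^3 + 15*x^2 + 75*x + 125 = (x + 5)^3

Eigenvalues and multiplicities (the geometric multiplicity of λ is n − rank(A − λI), which equals the number of Jordan blocks for λ):
  λ = -5: algebraic multiplicity = 3, geometric multiplicity = 2

Determining the block sizes for each eigenvalue:
  λ = -5: 2 blocks summing to 3 forces exactly one block of size 2 and the rest size 1 → block sizes [2, 1]

Assembling the blocks gives a Jordan form
J =
  [-5,  1,  0]
  [ 0, -5,  0]
  [ 0,  0, -5]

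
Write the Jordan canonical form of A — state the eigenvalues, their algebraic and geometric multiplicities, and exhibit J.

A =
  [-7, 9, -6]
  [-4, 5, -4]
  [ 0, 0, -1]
J_2(-1) ⊕ J_1(-1)

The characteristic polynomial is
  det(x·I − A) = x^3 + 3*x^2 + 3*x + 1 = (x + 1)^3

Eigenvalues and multiplicities (the geometric multiplicity of λ is n − rank(A − λI), which equals the number of Jordan blocks for λ):
  λ = -1: algebraic multiplicity = 3, geometric multiplicity = 2

Determining the block sizes for each eigenvalue:
  λ = -1: 2 blocks summing to 3 forces exactly one block of size 2 and the rest size 1 → block sizes [2, 1]

Assembling the blocks gives a Jordan form
J =
  [-1,  1,  0]
  [ 0, -1,  0]
  [ 0,  0, -1]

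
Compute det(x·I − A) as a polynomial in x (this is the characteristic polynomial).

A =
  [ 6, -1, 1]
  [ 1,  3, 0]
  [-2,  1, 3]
x^3 - 12*x^2 + 48*x - 64

Expanding det(x·I − A) (e.g. by cofactor expansion or by noting that A is similar to its Jordan form J, which has the same characteristic polynomial as A) gives
  χ_A(x) = x^3 - 12*x^2 + 48*x - 64
which factors as (x - 4)^3. The eigenvalues (with algebraic multiplicities) are λ = 4 with multiplicity 3.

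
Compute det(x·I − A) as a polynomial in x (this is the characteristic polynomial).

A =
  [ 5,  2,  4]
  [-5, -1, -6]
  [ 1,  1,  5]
x^3 - 9*x^2 + 27*x - 27

Expanding det(x·I − A) (e.g. by cofactor expansion or by noting that A is similar to its Jordan form J, which has the same characteristic polynomial as A) gives
  χ_A(x) = x^3 - 9*x^2 + 27*x - 27
which factors as (x - 3)^3. The eigenvalues (with algebraic multiplicities) are λ = 3 with multiplicity 3.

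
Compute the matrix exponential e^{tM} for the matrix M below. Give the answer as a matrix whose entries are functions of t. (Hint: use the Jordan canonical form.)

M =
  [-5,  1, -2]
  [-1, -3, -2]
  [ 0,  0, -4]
e^{tM} =
  [-t*exp(-4*t) + exp(-4*t), t*exp(-4*t), -2*t*exp(-4*t)]
  [-t*exp(-4*t), t*exp(-4*t) + exp(-4*t), -2*t*exp(-4*t)]
  [0, 0, exp(-4*t)]

Strategy: write M = P · J · P⁻¹ where J is a Jordan canonical form, so e^{tM} = P · e^{tJ} · P⁻¹, and e^{tJ} can be computed block-by-block.

M has Jordan form
J =
  [-4,  1,  0]
  [ 0, -4,  0]
  [ 0,  0, -4]
(up to reordering of blocks).

Per-block formulas:
  For a 1×1 block at λ = -4: exp(t · [-4]) = [e^(-4t)].
  For a 2×2 Jordan block J_2(-4): exp(t · J_2(-4)) = e^(-4t)·(I + t·N), where N is the 2×2 nilpotent shift.

After assembling e^{tJ} and conjugating by P, we get:

e^{tM} =
  [-t*exp(-4*t) + exp(-4*t), t*exp(-4*t), -2*t*exp(-4*t)]
  [-t*exp(-4*t), t*exp(-4*t) + exp(-4*t), -2*t*exp(-4*t)]
  [0, 0, exp(-4*t)]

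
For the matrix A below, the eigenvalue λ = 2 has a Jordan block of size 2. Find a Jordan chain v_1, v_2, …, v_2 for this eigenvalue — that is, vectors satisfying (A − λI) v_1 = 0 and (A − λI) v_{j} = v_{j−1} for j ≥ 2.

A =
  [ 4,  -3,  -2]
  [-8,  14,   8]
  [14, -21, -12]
A Jordan chain for λ = 2 of length 2:
v_1 = (2, -8, 14)ᵀ
v_2 = (1, 0, 0)ᵀ

Let N = A − (2)·I. We want v_2 with N^2 v_2 = 0 but N^1 v_2 ≠ 0; then v_{j-1} := N · v_j for j = 2, …, 2.

Pick v_2 = (1, 0, 0)ᵀ.
Then v_1 = N · v_2 = (2, -8, 14)ᵀ.

Sanity check: (A − (2)·I) v_1 = (0, 0, 0)ᵀ = 0. ✓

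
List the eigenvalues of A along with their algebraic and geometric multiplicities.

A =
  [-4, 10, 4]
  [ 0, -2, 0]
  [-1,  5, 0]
λ = -2: alg = 3, geom = 2

Step 1 — factor the characteristic polynomial to read off the algebraic multiplicities:
  χ_A(x) = (x + 2)^3

Step 2 — compute geometric multiplicities via the rank-nullity identity g(λ) = n − rank(A − λI):
  rank(A − (-2)·I) = 1, so dim ker(A − (-2)·I) = n − 1 = 2

Summary:
  λ = -2: algebraic multiplicity = 3, geometric multiplicity = 2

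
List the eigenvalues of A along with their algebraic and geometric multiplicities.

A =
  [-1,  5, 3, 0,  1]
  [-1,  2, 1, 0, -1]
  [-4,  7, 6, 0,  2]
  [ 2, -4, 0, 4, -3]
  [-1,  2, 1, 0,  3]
λ = 2: alg = 3, geom = 1; λ = 4: alg = 2, geom = 1

Step 1 — factor the characteristic polynomial to read off the algebraic multiplicities:
  χ_A(x) = (x - 4)^2*(x - 2)^3

Step 2 — compute geometric multiplicities via the rank-nullity identity g(λ) = n − rank(A − λI):
  rank(A − (2)·I) = 4, so dim ker(A − (2)·I) = n − 4 = 1
  rank(A − (4)·I) = 4, so dim ker(A − (4)·I) = n − 4 = 1

Summary:
  λ = 2: algebraic multiplicity = 3, geometric multiplicity = 1
  λ = 4: algebraic multiplicity = 2, geometric multiplicity = 1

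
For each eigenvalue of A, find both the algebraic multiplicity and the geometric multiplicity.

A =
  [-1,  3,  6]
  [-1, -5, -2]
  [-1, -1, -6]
λ = -4: alg = 3, geom = 2

Step 1 — factor the characteristic polynomial to read off the algebraic multiplicities:
  χ_A(x) = (x + 4)^3

Step 2 — compute geometric multiplicities via the rank-nullity identity g(λ) = n − rank(A − λI):
  rank(A − (-4)·I) = 1, so dim ker(A − (-4)·I) = n − 1 = 2

Summary:
  λ = -4: algebraic multiplicity = 3, geometric multiplicity = 2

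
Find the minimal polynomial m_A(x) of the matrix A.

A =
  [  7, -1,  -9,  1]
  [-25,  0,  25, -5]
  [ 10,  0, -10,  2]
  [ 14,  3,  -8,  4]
x^3 - x^2

The characteristic polynomial is χ_A(x) = x^3*(x - 1), so the eigenvalues are known. The minimal polynomial is
  m_A(x) = Π_λ (x − λ)^{k_λ}
where k_λ is the size of the *largest* Jordan block for λ (equivalently, the smallest k with (A − λI)^k v = 0 for every generalised eigenvector v of λ).

  λ = 0: largest Jordan block has size 2, contributing (x − 0)^2
  λ = 1: largest Jordan block has size 1, contributing (x − 1)

So m_A(x) = x^2*(x - 1) = x^3 - x^2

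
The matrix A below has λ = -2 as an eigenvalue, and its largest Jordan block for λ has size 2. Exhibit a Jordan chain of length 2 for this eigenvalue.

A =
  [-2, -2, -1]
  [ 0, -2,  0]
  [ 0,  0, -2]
A Jordan chain for λ = -2 of length 2:
v_1 = (-2, 0, 0)ᵀ
v_2 = (0, 1, 0)ᵀ

Let N = A − (-2)·I. We want v_2 with N^2 v_2 = 0 but N^1 v_2 ≠ 0; then v_{j-1} := N · v_j for j = 2, …, 2.

Pick v_2 = (0, 1, 0)ᵀ.
Then v_1 = N · v_2 = (-2, 0, 0)ᵀ.

Sanity check: (A − (-2)·I) v_1 = (0, 0, 0)ᵀ = 0. ✓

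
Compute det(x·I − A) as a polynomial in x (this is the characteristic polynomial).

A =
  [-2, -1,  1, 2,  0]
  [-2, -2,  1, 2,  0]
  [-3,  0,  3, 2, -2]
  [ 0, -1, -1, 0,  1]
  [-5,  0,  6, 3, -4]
x^5 + 5*x^4 + 10*x^3 + 10*x^2 + 5*x + 1

Expanding det(x·I − A) (e.g. by cofactor expansion or by noting that A is similar to its Jordan form J, which has the same characteristic polynomial as A) gives
  χ_A(x) = x^5 + 5*x^4 + 10*x^3 + 10*x^2 + 5*x + 1
which factors as (x + 1)^5. The eigenvalues (with algebraic multiplicities) are λ = -1 with multiplicity 5.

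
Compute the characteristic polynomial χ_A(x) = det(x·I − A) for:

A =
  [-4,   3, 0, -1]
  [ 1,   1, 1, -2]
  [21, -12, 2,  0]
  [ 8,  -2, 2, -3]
x^4 + 4*x^3 + 6*x^2 + 4*x + 1

Expanding det(x·I − A) (e.g. by cofactor expansion or by noting that A is similar to its Jordan form J, which has the same characteristic polynomial as A) gives
  χ_A(x) = x^4 + 4*x^3 + 6*x^2 + 4*x + 1
which factors as (x + 1)^4. The eigenvalues (with algebraic multiplicities) are λ = -1 with multiplicity 4.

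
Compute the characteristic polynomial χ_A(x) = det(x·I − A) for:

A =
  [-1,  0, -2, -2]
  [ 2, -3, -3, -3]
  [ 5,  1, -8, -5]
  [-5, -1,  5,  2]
x^4 + 10*x^3 + 36*x^2 + 54*x + 27

Expanding det(x·I − A) (e.g. by cofactor expansion or by noting that A is similar to its Jordan form J, which has the same characteristic polynomial as A) gives
  χ_A(x) = x^4 + 10*x^3 + 36*x^2 + 54*x + 27
which factors as (x + 1)*(x + 3)^3. The eigenvalues (with algebraic multiplicities) are λ = -3 with multiplicity 3, λ = -1 with multiplicity 1.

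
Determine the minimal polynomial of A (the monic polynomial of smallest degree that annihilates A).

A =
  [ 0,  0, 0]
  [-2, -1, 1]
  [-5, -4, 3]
x^3 - 2*x^2 + x

The characteristic polynomial is χ_A(x) = x*(x - 1)^2, so the eigenvalues are known. The minimal polynomial is
  m_A(x) = Π_λ (x − λ)^{k_λ}
where k_λ is the size of the *largest* Jordan block for λ (equivalently, the smallest k with (A − λI)^k v = 0 for every generalised eigenvector v of λ).

  λ = 0: largest Jordan block has size 1, contributing (x − 0)
  λ = 1: largest Jordan block has size 2, contributing (x − 1)^2

So m_A(x) = x*(x - 1)^2 = x^3 - 2*x^2 + x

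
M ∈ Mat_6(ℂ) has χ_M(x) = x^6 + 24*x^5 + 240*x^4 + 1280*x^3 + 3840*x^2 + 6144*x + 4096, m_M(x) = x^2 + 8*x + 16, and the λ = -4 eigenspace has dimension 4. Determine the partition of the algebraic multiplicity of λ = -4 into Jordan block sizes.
Block sizes for λ = -4: [2, 2, 1, 1]

Step 1 — from the characteristic polynomial, algebraic multiplicity of λ = -4 is 6. From dim ker(M − (-4)·I) = 4, there are exactly 4 Jordan blocks for λ = -4.
Step 2 — from the minimal polynomial, the factor (x + 4)^2 tells us the largest block for λ = -4 has size 2.
Step 3 — with total size 6, 4 blocks, and largest block 2, the block sizes (in nonincreasing order) are [2, 2, 1, 1].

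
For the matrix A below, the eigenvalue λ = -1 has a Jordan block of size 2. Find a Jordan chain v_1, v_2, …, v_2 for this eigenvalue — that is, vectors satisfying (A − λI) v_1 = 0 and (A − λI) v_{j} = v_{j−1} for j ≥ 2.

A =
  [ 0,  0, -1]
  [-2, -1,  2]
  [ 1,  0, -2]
A Jordan chain for λ = -1 of length 2:
v_1 = (1, -2, 1)ᵀ
v_2 = (1, 0, 0)ᵀ

Let N = A − (-1)·I. We want v_2 with N^2 v_2 = 0 but N^1 v_2 ≠ 0; then v_{j-1} := N · v_j for j = 2, …, 2.

Pick v_2 = (1, 0, 0)ᵀ.
Then v_1 = N · v_2 = (1, -2, 1)ᵀ.

Sanity check: (A − (-1)·I) v_1 = (0, 0, 0)ᵀ = 0. ✓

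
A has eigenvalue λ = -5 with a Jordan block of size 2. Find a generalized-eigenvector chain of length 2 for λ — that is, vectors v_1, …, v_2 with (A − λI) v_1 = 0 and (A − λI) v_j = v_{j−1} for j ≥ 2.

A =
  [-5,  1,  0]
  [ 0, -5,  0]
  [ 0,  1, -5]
A Jordan chain for λ = -5 of length 2:
v_1 = (1, 0, 1)ᵀ
v_2 = (0, 1, 0)ᵀ

Let N = A − (-5)·I. We want v_2 with N^2 v_2 = 0 but N^1 v_2 ≠ 0; then v_{j-1} := N · v_j for j = 2, …, 2.

Pick v_2 = (0, 1, 0)ᵀ.
Then v_1 = N · v_2 = (1, 0, 1)ᵀ.

Sanity check: (A − (-5)·I) v_1 = (0, 0, 0)ᵀ = 0. ✓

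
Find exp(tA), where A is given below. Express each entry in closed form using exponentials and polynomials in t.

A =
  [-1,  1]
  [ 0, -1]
e^{tA} =
  [exp(-t), t*exp(-t)]
  [0, exp(-t)]

Strategy: write A = P · J · P⁻¹ where J is a Jordan canonical form, so e^{tA} = P · e^{tJ} · P⁻¹, and e^{tJ} can be computed block-by-block.

A has Jordan form
J =
  [-1,  1]
  [ 0, -1]
(up to reordering of blocks).

Per-block formulas:
  For a 2×2 Jordan block J_2(-1): exp(t · J_2(-1)) = e^(-1t)·(I + t·N), where N is the 2×2 nilpotent shift.

After assembling e^{tJ} and conjugating by P, we get:

e^{tA} =
  [exp(-t), t*exp(-t)]
  [0, exp(-t)]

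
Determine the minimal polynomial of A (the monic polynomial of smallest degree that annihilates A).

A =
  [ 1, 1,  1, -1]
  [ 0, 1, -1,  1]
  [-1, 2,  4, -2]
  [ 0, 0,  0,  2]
x^3 - 6*x^2 + 12*x - 8

The characteristic polynomial is χ_A(x) = (x - 2)^4, so the eigenvalues are known. The minimal polynomial is
  m_A(x) = Π_λ (x − λ)^{k_λ}
where k_λ is the size of the *largest* Jordan block for λ (equivalently, the smallest k with (A − λI)^k v = 0 for every generalised eigenvector v of λ).

  λ = 2: largest Jordan block has size 3, contributing (x − 2)^3

So m_A(x) = (x - 2)^3 = x^3 - 6*x^2 + 12*x - 8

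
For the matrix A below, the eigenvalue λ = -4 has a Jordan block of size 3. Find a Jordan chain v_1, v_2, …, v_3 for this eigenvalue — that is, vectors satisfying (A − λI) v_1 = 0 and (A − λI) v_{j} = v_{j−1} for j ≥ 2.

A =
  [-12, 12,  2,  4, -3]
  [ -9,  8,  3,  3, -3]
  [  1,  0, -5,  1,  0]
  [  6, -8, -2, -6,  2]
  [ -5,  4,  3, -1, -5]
A Jordan chain for λ = -4 of length 3:
v_1 = (-3, 0, -3, 0, 6)ᵀ
v_2 = (-8, -9, 1, 6, -5)ᵀ
v_3 = (1, 0, 0, 0, 0)ᵀ

Let N = A − (-4)·I. We want v_3 with N^3 v_3 = 0 but N^2 v_3 ≠ 0; then v_{j-1} := N · v_j for j = 3, …, 2.

Pick v_3 = (1, 0, 0, 0, 0)ᵀ.
Then v_2 = N · v_3 = (-8, -9, 1, 6, -5)ᵀ.
Then v_1 = N · v_2 = (-3, 0, -3, 0, 6)ᵀ.

Sanity check: (A − (-4)·I) v_1 = (0, 0, 0, 0, 0)ᵀ = 0. ✓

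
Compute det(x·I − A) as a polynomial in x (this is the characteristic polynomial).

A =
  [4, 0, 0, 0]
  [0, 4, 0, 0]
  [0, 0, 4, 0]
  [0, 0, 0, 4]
x^4 - 16*x^3 + 96*x^2 - 256*x + 256

Expanding det(x·I − A) (e.g. by cofactor expansion or by noting that A is similar to its Jordan form J, which has the same characteristic polynomial as A) gives
  χ_A(x) = x^4 - 16*x^3 + 96*x^2 - 256*x + 256
which factors as (x - 4)^4. The eigenvalues (with algebraic multiplicities) are λ = 4 with multiplicity 4.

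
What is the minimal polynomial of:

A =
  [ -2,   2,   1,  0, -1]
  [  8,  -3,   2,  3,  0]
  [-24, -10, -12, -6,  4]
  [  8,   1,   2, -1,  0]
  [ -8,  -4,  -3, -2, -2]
x^3 + 12*x^2 + 48*x + 64

The characteristic polynomial is χ_A(x) = (x + 4)^5, so the eigenvalues are known. The minimal polynomial is
  m_A(x) = Π_λ (x − λ)^{k_λ}
where k_λ is the size of the *largest* Jordan block for λ (equivalently, the smallest k with (A − λI)^k v = 0 for every generalised eigenvector v of λ).

  λ = -4: largest Jordan block has size 3, contributing (x + 4)^3

So m_A(x) = (x + 4)^3 = x^3 + 12*x^2 + 48*x + 64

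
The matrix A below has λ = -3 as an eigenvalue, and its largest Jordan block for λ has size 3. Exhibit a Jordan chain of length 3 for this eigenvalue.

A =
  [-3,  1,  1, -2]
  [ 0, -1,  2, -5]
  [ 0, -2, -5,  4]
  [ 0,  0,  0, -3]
A Jordan chain for λ = -3 of length 3:
v_1 = (-1, -2, 2, 0)ᵀ
v_2 = (-2, -5, 4, 0)ᵀ
v_3 = (0, 0, 0, 1)ᵀ

Let N = A − (-3)·I. We want v_3 with N^3 v_3 = 0 but N^2 v_3 ≠ 0; then v_{j-1} := N · v_j for j = 3, …, 2.

Pick v_3 = (0, 0, 0, 1)ᵀ.
Then v_2 = N · v_3 = (-2, -5, 4, 0)ᵀ.
Then v_1 = N · v_2 = (-1, -2, 2, 0)ᵀ.

Sanity check: (A − (-3)·I) v_1 = (0, 0, 0, 0)ᵀ = 0. ✓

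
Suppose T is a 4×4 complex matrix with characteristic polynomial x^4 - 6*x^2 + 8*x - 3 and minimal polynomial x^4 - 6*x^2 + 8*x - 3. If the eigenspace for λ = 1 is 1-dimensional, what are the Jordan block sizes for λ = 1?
Block sizes for λ = 1: [3]

Step 1 — from the characteristic polynomial, algebraic multiplicity of λ = 1 is 3. From dim ker(T − (1)·I) = 1, there are exactly 1 Jordan blocks for λ = 1.
Step 2 — from the minimal polynomial, the factor (x − 1)^3 tells us the largest block for λ = 1 has size 3.
Step 3 — with total size 3, 1 blocks, and largest block 3, the block sizes (in nonincreasing order) are [3].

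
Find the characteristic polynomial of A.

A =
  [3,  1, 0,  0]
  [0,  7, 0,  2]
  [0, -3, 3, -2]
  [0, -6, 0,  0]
x^4 - 13*x^3 + 63*x^2 - 135*x + 108

Expanding det(x·I − A) (e.g. by cofactor expansion or by noting that A is similar to its Jordan form J, which has the same characteristic polynomial as A) gives
  χ_A(x) = x^4 - 13*x^3 + 63*x^2 - 135*x + 108
which factors as (x - 4)*(x - 3)^3. The eigenvalues (with algebraic multiplicities) are λ = 3 with multiplicity 3, λ = 4 with multiplicity 1.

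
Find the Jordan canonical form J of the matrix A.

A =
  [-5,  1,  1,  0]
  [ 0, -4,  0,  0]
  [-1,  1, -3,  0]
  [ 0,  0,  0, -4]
J_2(-4) ⊕ J_1(-4) ⊕ J_1(-4)

The characteristic polynomial is
  det(x·I − A) = x^4 + 16*x^3 + 96*x^2 + 256*x + 256 = (x + 4)^4

Eigenvalues and multiplicities (the geometric multiplicity of λ is n − rank(A − λI), which equals the number of Jordan blocks for λ):
  λ = -4: algebraic multiplicity = 4, geometric multiplicity = 3

Determining the block sizes for each eigenvalue:
  λ = -4: 3 blocks summing to 4 forces exactly one block of size 2 and the rest size 1 → block sizes [2, 1, 1]

Assembling the blocks gives a Jordan form
J =
  [-4,  1,  0,  0]
  [ 0, -4,  0,  0]
  [ 0,  0, -4,  0]
  [ 0,  0,  0, -4]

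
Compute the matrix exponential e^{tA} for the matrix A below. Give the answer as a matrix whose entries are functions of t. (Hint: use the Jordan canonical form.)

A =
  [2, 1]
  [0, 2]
e^{tA} =
  [exp(2*t), t*exp(2*t)]
  [0, exp(2*t)]

Strategy: write A = P · J · P⁻¹ where J is a Jordan canonical form, so e^{tA} = P · e^{tJ} · P⁻¹, and e^{tJ} can be computed block-by-block.

A has Jordan form
J =
  [2, 1]
  [0, 2]
(up to reordering of blocks).

Per-block formulas:
  For a 2×2 Jordan block J_2(2): exp(t · J_2(2)) = e^(2t)·(I + t·N), where N is the 2×2 nilpotent shift.

After assembling e^{tJ} and conjugating by P, we get:

e^{tA} =
  [exp(2*t), t*exp(2*t)]
  [0, exp(2*t)]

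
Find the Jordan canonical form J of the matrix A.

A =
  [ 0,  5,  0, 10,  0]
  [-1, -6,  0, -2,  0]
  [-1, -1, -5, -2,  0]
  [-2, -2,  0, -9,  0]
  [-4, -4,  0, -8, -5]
J_2(-5) ⊕ J_1(-5) ⊕ J_1(-5) ⊕ J_1(-5)

The characteristic polynomial is
  det(x·I − A) = x^5 + 25*x^4 + 250*x^3 + 1250*x^2 + 3125*x + 3125 = (x + 5)^5

Eigenvalues and multiplicities (the geometric multiplicity of λ is n − rank(A − λI), which equals the number of Jordan blocks for λ):
  λ = -5: algebraic multiplicity = 5, geometric multiplicity = 4

Determining the block sizes for each eigenvalue:
  λ = -5: 4 blocks summing to 5 forces exactly one block of size 2 and the rest size 1 → block sizes [2, 1, 1, 1]

Assembling the blocks gives a Jordan form
J =
  [-5,  1,  0,  0,  0]
  [ 0, -5,  0,  0,  0]
  [ 0,  0, -5,  0,  0]
  [ 0,  0,  0, -5,  0]
  [ 0,  0,  0,  0, -5]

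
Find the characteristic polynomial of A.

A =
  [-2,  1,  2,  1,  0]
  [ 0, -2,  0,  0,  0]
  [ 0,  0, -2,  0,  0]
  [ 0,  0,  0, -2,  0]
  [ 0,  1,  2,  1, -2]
x^5 + 10*x^4 + 40*x^3 + 80*x^2 + 80*x + 32

Expanding det(x·I − A) (e.g. by cofactor expansion or by noting that A is similar to its Jordan form J, which has the same characteristic polynomial as A) gives
  χ_A(x) = x^5 + 10*x^4 + 40*x^3 + 80*x^2 + 80*x + 32
which factors as (x + 2)^5. The eigenvalues (with algebraic multiplicities) are λ = -2 with multiplicity 5.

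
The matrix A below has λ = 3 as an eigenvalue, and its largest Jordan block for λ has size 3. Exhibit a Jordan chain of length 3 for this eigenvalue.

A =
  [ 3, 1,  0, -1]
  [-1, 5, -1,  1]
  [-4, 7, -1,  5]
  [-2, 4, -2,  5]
A Jordan chain for λ = 3 of length 3:
v_1 = (1, 0, -1, 0)ᵀ
v_2 = (0, -1, -4, -2)ᵀ
v_3 = (1, 0, 0, 0)ᵀ

Let N = A − (3)·I. We want v_3 with N^3 v_3 = 0 but N^2 v_3 ≠ 0; then v_{j-1} := N · v_j for j = 3, …, 2.

Pick v_3 = (1, 0, 0, 0)ᵀ.
Then v_2 = N · v_3 = (0, -1, -4, -2)ᵀ.
Then v_1 = N · v_2 = (1, 0, -1, 0)ᵀ.

Sanity check: (A − (3)·I) v_1 = (0, 0, 0, 0)ᵀ = 0. ✓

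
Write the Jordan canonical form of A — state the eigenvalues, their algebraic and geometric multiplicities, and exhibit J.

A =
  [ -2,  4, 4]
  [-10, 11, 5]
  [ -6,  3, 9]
J_2(6) ⊕ J_1(6)

The characteristic polynomial is
  det(x·I − A) = x^3 - 18*x^2 + 108*x - 216 = (x - 6)^3

Eigenvalues and multiplicities (the geometric multiplicity of λ is n − rank(A − λI), which equals the number of Jordan blocks for λ):
  λ = 6: algebraic multiplicity = 3, geometric multiplicity = 2

Determining the block sizes for each eigenvalue:
  λ = 6: 2 blocks summing to 3 forces exactly one block of size 2 and the rest size 1 → block sizes [2, 1]

Assembling the blocks gives a Jordan form
J =
  [6, 1, 0]
  [0, 6, 0]
  [0, 0, 6]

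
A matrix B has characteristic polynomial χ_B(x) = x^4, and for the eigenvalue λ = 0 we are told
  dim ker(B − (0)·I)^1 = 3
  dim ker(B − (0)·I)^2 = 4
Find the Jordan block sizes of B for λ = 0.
Block sizes for λ = 0: [2, 1, 1]

From the dimensions of kernels of powers, the number of Jordan blocks of size at least j is d_j − d_{j−1} where d_j = dim ker(N^j) (with d_0 = 0). Computing the differences gives [3, 1].
The number of blocks of size exactly k is (#blocks of size ≥ k) − (#blocks of size ≥ k + 1), so the partition is: 2 block(s) of size 1, 1 block(s) of size 2.
In nonincreasing order the block sizes are [2, 1, 1].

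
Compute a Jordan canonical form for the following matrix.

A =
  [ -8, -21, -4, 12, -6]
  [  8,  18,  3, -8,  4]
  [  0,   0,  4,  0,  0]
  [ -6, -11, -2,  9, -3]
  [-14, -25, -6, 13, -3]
J_3(4) ⊕ J_2(4)

The characteristic polynomial is
  det(x·I − A) = x^5 - 20*x^4 + 160*x^3 - 640*x^2 + 1280*x - 1024 = (x - 4)^5

Eigenvalues and multiplicities (the geometric multiplicity of λ is n − rank(A − λI), which equals the number of Jordan blocks for λ):
  λ = 4: algebraic multiplicity = 5, geometric multiplicity = 2

Determining the block sizes for each eigenvalue:
  λ = 4: with am = 5 and gm = 2, the partition is not yet determined (e.g. several partitions of 5 into 2 parts exist). Let N = A − (4)·I. Computing rank(N^1) = 3, rank(N^2) = 1, rank(N^3) = 0; the number of blocks of size ≥ j is rank(N^{j−1}) − rank(N^j), giving [2, 2, 1]. So we have 1 block(s) of size 3, 1 block(s) of size 2 → block sizes [3, 2]

Assembling the blocks gives a Jordan form
J =
  [4, 1, 0, 0, 0]
  [0, 4, 1, 0, 0]
  [0, 0, 4, 0, 0]
  [0, 0, 0, 4, 1]
  [0, 0, 0, 0, 4]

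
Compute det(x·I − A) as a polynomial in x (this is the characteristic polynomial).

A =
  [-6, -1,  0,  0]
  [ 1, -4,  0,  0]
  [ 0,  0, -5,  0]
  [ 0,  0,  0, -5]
x^4 + 20*x^3 + 150*x^2 + 500*x + 625

Expanding det(x·I − A) (e.g. by cofactor expansion or by noting that A is similar to its Jordan form J, which has the same characteristic polynomial as A) gives
  χ_A(x) = x^4 + 20*x^3 + 150*x^2 + 500*x + 625
which factors as (x + 5)^4. The eigenvalues (with algebraic multiplicities) are λ = -5 with multiplicity 4.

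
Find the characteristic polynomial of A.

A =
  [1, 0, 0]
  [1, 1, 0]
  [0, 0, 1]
x^3 - 3*x^2 + 3*x - 1

Expanding det(x·I − A) (e.g. by cofactor expansion or by noting that A is similar to its Jordan form J, which has the same characteristic polynomial as A) gives
  χ_A(x) = x^3 - 3*x^2 + 3*x - 1
which factors as (x - 1)^3. The eigenvalues (with algebraic multiplicities) are λ = 1 with multiplicity 3.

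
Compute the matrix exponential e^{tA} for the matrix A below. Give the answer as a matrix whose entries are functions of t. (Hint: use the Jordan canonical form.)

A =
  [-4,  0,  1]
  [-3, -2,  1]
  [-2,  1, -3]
e^{tA} =
  [-t^2*exp(-3*t)/2 - t*exp(-3*t) + exp(-3*t), t^2*exp(-3*t)/2, -t^2*exp(-3*t)/2 + t*exp(-3*t)]
  [-t^2*exp(-3*t) - 3*t*exp(-3*t), t^2*exp(-3*t) + t*exp(-3*t) + exp(-3*t), -t^2*exp(-3*t) + t*exp(-3*t)]
  [-t^2*exp(-3*t)/2 - 2*t*exp(-3*t), t^2*exp(-3*t)/2 + t*exp(-3*t), -t^2*exp(-3*t)/2 + exp(-3*t)]

Strategy: write A = P · J · P⁻¹ where J is a Jordan canonical form, so e^{tA} = P · e^{tJ} · P⁻¹, and e^{tJ} can be computed block-by-block.

A has Jordan form
J =
  [-3,  1,  0]
  [ 0, -3,  1]
  [ 0,  0, -3]
(up to reordering of blocks).

Per-block formulas:
  For a 3×3 Jordan block J_3(-3): exp(t · J_3(-3)) = e^(-3t)·(I + t·N + (t^2/2)·N^2), where N is the 3×3 nilpotent shift.

After assembling e^{tJ} and conjugating by P, we get:

e^{tA} =
  [-t^2*exp(-3*t)/2 - t*exp(-3*t) + exp(-3*t), t^2*exp(-3*t)/2, -t^2*exp(-3*t)/2 + t*exp(-3*t)]
  [-t^2*exp(-3*t) - 3*t*exp(-3*t), t^2*exp(-3*t) + t*exp(-3*t) + exp(-3*t), -t^2*exp(-3*t) + t*exp(-3*t)]
  [-t^2*exp(-3*t)/2 - 2*t*exp(-3*t), t^2*exp(-3*t)/2 + t*exp(-3*t), -t^2*exp(-3*t)/2 + exp(-3*t)]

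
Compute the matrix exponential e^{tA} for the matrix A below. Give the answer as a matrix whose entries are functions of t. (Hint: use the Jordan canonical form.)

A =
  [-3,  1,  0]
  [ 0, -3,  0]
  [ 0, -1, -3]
e^{tA} =
  [exp(-3*t), t*exp(-3*t), 0]
  [0, exp(-3*t), 0]
  [0, -t*exp(-3*t), exp(-3*t)]

Strategy: write A = P · J · P⁻¹ where J is a Jordan canonical form, so e^{tA} = P · e^{tJ} · P⁻¹, and e^{tJ} can be computed block-by-block.

A has Jordan form
J =
  [-3,  1,  0]
  [ 0, -3,  0]
  [ 0,  0, -3]
(up to reordering of blocks).

Per-block formulas:
  For a 2×2 Jordan block J_2(-3): exp(t · J_2(-3)) = e^(-3t)·(I + t·N), where N is the 2×2 nilpotent shift.
  For a 1×1 block at λ = -3: exp(t · [-3]) = [e^(-3t)].

After assembling e^{tJ} and conjugating by P, we get:

e^{tA} =
  [exp(-3*t), t*exp(-3*t), 0]
  [0, exp(-3*t), 0]
  [0, -t*exp(-3*t), exp(-3*t)]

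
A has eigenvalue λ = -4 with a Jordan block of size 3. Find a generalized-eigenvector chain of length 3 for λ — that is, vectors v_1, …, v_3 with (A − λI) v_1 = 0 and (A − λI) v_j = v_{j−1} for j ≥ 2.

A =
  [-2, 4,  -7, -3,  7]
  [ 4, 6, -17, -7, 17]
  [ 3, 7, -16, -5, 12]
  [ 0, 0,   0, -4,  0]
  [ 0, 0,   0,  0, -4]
A Jordan chain for λ = -4 of length 3:
v_1 = (-1, -3, -2, 0, 0)ᵀ
v_2 = (2, 4, 3, 0, 0)ᵀ
v_3 = (1, 0, 0, 0, 0)ᵀ

Let N = A − (-4)·I. We want v_3 with N^3 v_3 = 0 but N^2 v_3 ≠ 0; then v_{j-1} := N · v_j for j = 3, …, 2.

Pick v_3 = (1, 0, 0, 0, 0)ᵀ.
Then v_2 = N · v_3 = (2, 4, 3, 0, 0)ᵀ.
Then v_1 = N · v_2 = (-1, -3, -2, 0, 0)ᵀ.

Sanity check: (A − (-4)·I) v_1 = (0, 0, 0, 0, 0)ᵀ = 0. ✓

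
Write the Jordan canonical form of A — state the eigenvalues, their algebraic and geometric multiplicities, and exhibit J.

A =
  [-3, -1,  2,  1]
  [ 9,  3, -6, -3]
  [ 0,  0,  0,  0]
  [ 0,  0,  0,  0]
J_2(0) ⊕ J_1(0) ⊕ J_1(0)

The characteristic polynomial is
  det(x·I − A) = x^4

Eigenvalues and multiplicities (the geometric multiplicity of λ is n − rank(A − λI), which equals the number of Jordan blocks for λ):
  λ = 0: algebraic multiplicity = 4, geometric multiplicity = 3

Determining the block sizes for each eigenvalue:
  λ = 0: 3 blocks summing to 4 forces exactly one block of size 2 and the rest size 1 → block sizes [2, 1, 1]

Assembling the blocks gives a Jordan form
J =
  [0, 1, 0, 0]
  [0, 0, 0, 0]
  [0, 0, 0, 0]
  [0, 0, 0, 0]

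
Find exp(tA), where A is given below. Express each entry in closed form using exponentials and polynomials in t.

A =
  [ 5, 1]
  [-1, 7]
e^{tA} =
  [-t*exp(6*t) + exp(6*t), t*exp(6*t)]
  [-t*exp(6*t), t*exp(6*t) + exp(6*t)]

Strategy: write A = P · J · P⁻¹ where J is a Jordan canonical form, so e^{tA} = P · e^{tJ} · P⁻¹, and e^{tJ} can be computed block-by-block.

A has Jordan form
J =
  [6, 1]
  [0, 6]
(up to reordering of blocks).

Per-block formulas:
  For a 2×2 Jordan block J_2(6): exp(t · J_2(6)) = e^(6t)·(I + t·N), where N is the 2×2 nilpotent shift.

After assembling e^{tJ} and conjugating by P, we get:

e^{tA} =
  [-t*exp(6*t) + exp(6*t), t*exp(6*t)]
  [-t*exp(6*t), t*exp(6*t) + exp(6*t)]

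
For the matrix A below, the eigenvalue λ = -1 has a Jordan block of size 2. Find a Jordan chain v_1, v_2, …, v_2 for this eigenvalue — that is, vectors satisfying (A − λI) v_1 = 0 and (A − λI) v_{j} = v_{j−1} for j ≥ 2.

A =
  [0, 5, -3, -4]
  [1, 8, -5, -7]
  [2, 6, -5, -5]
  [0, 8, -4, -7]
A Jordan chain for λ = -1 of length 2:
v_1 = (1, 1, 2, 0)ᵀ
v_2 = (1, 0, 0, 0)ᵀ

Let N = A − (-1)·I. We want v_2 with N^2 v_2 = 0 but N^1 v_2 ≠ 0; then v_{j-1} := N · v_j for j = 2, …, 2.

Pick v_2 = (1, 0, 0, 0)ᵀ.
Then v_1 = N · v_2 = (1, 1, 2, 0)ᵀ.

Sanity check: (A − (-1)·I) v_1 = (0, 0, 0, 0)ᵀ = 0. ✓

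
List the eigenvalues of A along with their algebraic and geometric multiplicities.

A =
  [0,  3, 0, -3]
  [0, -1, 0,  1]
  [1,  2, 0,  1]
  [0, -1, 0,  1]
λ = 0: alg = 4, geom = 2

Step 1 — factor the characteristic polynomial to read off the algebraic multiplicities:
  χ_A(x) = x^4

Step 2 — compute geometric multiplicities via the rank-nullity identity g(λ) = n − rank(A − λI):
  rank(A − (0)·I) = 2, so dim ker(A − (0)·I) = n − 2 = 2

Summary:
  λ = 0: algebraic multiplicity = 4, geometric multiplicity = 2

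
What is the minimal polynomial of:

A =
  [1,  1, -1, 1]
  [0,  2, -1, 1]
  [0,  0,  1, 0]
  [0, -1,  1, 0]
x^2 - 2*x + 1

The characteristic polynomial is χ_A(x) = (x - 1)^4, so the eigenvalues are known. The minimal polynomial is
  m_A(x) = Π_λ (x − λ)^{k_λ}
where k_λ is the size of the *largest* Jordan block for λ (equivalently, the smallest k with (A − λI)^k v = 0 for every generalised eigenvector v of λ).

  λ = 1: largest Jordan block has size 2, contributing (x − 1)^2

So m_A(x) = (x - 1)^2 = x^2 - 2*x + 1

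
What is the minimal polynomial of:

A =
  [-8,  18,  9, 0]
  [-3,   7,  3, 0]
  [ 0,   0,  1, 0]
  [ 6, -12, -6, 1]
x^2 + x - 2

The characteristic polynomial is χ_A(x) = (x - 1)^3*(x + 2), so the eigenvalues are known. The minimal polynomial is
  m_A(x) = Π_λ (x − λ)^{k_λ}
where k_λ is the size of the *largest* Jordan block for λ (equivalently, the smallest k with (A − λI)^k v = 0 for every generalised eigenvector v of λ).

  λ = -2: largest Jordan block has size 1, contributing (x + 2)
  λ = 1: largest Jordan block has size 1, contributing (x − 1)

So m_A(x) = (x - 1)*(x + 2) = x^2 + x - 2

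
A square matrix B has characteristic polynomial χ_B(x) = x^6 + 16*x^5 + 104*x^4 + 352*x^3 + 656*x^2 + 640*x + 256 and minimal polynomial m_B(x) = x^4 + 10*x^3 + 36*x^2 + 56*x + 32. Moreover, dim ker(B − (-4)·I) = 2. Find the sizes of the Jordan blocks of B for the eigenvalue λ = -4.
Block sizes for λ = -4: [1, 1]

Step 1 — from the characteristic polynomial, algebraic multiplicity of λ = -4 is 2. From dim ker(B − (-4)·I) = 2, there are exactly 2 Jordan blocks for λ = -4.
Step 2 — from the minimal polynomial, the factor (x + 4) tells us the largest block for λ = -4 has size 1.
Step 3 — with total size 2, 2 blocks, and largest block 1, the block sizes (in nonincreasing order) are [1, 1].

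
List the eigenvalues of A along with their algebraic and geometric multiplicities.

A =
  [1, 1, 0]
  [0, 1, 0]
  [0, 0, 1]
λ = 1: alg = 3, geom = 2

Step 1 — factor the characteristic polynomial to read off the algebraic multiplicities:
  χ_A(x) = (x - 1)^3

Step 2 — compute geometric multiplicities via the rank-nullity identity g(λ) = n − rank(A − λI):
  rank(A − (1)·I) = 1, so dim ker(A − (1)·I) = n − 1 = 2

Summary:
  λ = 1: algebraic multiplicity = 3, geometric multiplicity = 2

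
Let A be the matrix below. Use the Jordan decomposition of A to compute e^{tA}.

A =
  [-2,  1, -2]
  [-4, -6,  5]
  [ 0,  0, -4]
e^{tA} =
  [2*t*exp(-4*t) + exp(-4*t), t*exp(-4*t), t^2*exp(-4*t)/2 - 2*t*exp(-4*t)]
  [-4*t*exp(-4*t), -2*t*exp(-4*t) + exp(-4*t), -t^2*exp(-4*t) + 5*t*exp(-4*t)]
  [0, 0, exp(-4*t)]

Strategy: write A = P · J · P⁻¹ where J is a Jordan canonical form, so e^{tA} = P · e^{tJ} · P⁻¹, and e^{tJ} can be computed block-by-block.

A has Jordan form
J =
  [-4,  1,  0]
  [ 0, -4,  1]
  [ 0,  0, -4]
(up to reordering of blocks).

Per-block formulas:
  For a 3×3 Jordan block J_3(-4): exp(t · J_3(-4)) = e^(-4t)·(I + t·N + (t^2/2)·N^2), where N is the 3×3 nilpotent shift.

After assembling e^{tJ} and conjugating by P, we get:

e^{tA} =
  [2*t*exp(-4*t) + exp(-4*t), t*exp(-4*t), t^2*exp(-4*t)/2 - 2*t*exp(-4*t)]
  [-4*t*exp(-4*t), -2*t*exp(-4*t) + exp(-4*t), -t^2*exp(-4*t) + 5*t*exp(-4*t)]
  [0, 0, exp(-4*t)]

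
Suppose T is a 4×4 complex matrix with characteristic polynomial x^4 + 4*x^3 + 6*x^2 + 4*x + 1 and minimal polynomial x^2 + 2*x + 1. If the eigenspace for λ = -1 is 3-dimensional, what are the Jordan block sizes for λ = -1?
Block sizes for λ = -1: [2, 1, 1]

Step 1 — from the characteristic polynomial, algebraic multiplicity of λ = -1 is 4. From dim ker(T − (-1)·I) = 3, there are exactly 3 Jordan blocks for λ = -1.
Step 2 — from the minimal polynomial, the factor (x + 1)^2 tells us the largest block for λ = -1 has size 2.
Step 3 — with total size 4, 3 blocks, and largest block 2, the block sizes (in nonincreasing order) are [2, 1, 1].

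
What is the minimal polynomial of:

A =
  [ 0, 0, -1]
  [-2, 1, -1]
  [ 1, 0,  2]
x^3 - 3*x^2 + 3*x - 1

The characteristic polynomial is χ_A(x) = (x - 1)^3, so the eigenvalues are known. The minimal polynomial is
  m_A(x) = Π_λ (x − λ)^{k_λ}
where k_λ is the size of the *largest* Jordan block for λ (equivalently, the smallest k with (A − λI)^k v = 0 for every generalised eigenvector v of λ).

  λ = 1: largest Jordan block has size 3, contributing (x − 1)^3

So m_A(x) = (x - 1)^3 = x^3 - 3*x^2 + 3*x - 1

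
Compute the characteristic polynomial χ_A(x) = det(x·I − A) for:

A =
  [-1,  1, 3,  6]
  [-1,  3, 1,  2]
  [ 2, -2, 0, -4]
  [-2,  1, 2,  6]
x^4 - 8*x^3 + 24*x^2 - 32*x + 16

Expanding det(x·I − A) (e.g. by cofactor expansion or by noting that A is similar to its Jordan form J, which has the same characteristic polynomial as A) gives
  χ_A(x) = x^4 - 8*x^3 + 24*x^2 - 32*x + 16
which factors as (x - 2)^4. The eigenvalues (with algebraic multiplicities) are λ = 2 with multiplicity 4.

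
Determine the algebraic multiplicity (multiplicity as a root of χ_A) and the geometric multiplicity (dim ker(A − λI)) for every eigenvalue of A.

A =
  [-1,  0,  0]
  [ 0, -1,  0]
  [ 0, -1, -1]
λ = -1: alg = 3, geom = 2

Step 1 — factor the characteristic polynomial to read off the algebraic multiplicities:
  χ_A(x) = (x + 1)^3

Step 2 — compute geometric multiplicities via the rank-nullity identity g(λ) = n − rank(A − λI):
  rank(A − (-1)·I) = 1, so dim ker(A − (-1)·I) = n − 1 = 2

Summary:
  λ = -1: algebraic multiplicity = 3, geometric multiplicity = 2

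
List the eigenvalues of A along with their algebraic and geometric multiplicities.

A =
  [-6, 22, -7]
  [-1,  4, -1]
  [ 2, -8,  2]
λ = 0: alg = 3, geom = 1

Step 1 — factor the characteristic polynomial to read off the algebraic multiplicities:
  χ_A(x) = x^3

Step 2 — compute geometric multiplicities via the rank-nullity identity g(λ) = n − rank(A − λI):
  rank(A − (0)·I) = 2, so dim ker(A − (0)·I) = n − 2 = 1

Summary:
  λ = 0: algebraic multiplicity = 3, geometric multiplicity = 1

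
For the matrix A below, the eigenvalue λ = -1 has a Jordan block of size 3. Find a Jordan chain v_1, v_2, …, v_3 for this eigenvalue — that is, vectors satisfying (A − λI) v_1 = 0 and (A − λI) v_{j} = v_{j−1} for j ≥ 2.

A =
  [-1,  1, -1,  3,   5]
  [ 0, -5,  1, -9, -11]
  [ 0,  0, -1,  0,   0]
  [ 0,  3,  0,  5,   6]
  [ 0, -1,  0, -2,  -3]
A Jordan chain for λ = -1 of length 3:
v_1 = (1, -4, 0, 3, -1)ᵀ
v_2 = (-1, 1, 0, 0, 0)ᵀ
v_3 = (0, 0, 1, 0, 0)ᵀ

Let N = A − (-1)·I. We want v_3 with N^3 v_3 = 0 but N^2 v_3 ≠ 0; then v_{j-1} := N · v_j for j = 3, …, 2.

Pick v_3 = (0, 0, 1, 0, 0)ᵀ.
Then v_2 = N · v_3 = (-1, 1, 0, 0, 0)ᵀ.
Then v_1 = N · v_2 = (1, -4, 0, 3, -1)ᵀ.

Sanity check: (A − (-1)·I) v_1 = (0, 0, 0, 0, 0)ᵀ = 0. ✓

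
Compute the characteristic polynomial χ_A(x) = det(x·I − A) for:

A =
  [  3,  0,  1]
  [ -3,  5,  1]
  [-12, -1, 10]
x^3 - 18*x^2 + 108*x - 216

Expanding det(x·I − A) (e.g. by cofactor expansion or by noting that A is similar to its Jordan form J, which has the same characteristic polynomial as A) gives
  χ_A(x) = x^3 - 18*x^2 + 108*x - 216
which factors as (x - 6)^3. The eigenvalues (with algebraic multiplicities) are λ = 6 with multiplicity 3.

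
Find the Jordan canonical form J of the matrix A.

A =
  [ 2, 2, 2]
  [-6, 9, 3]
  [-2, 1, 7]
J_2(6) ⊕ J_1(6)

The characteristic polynomial is
  det(x·I − A) = x^3 - 18*x^2 + 108*x - 216 = (x - 6)^3

Eigenvalues and multiplicities (the geometric multiplicity of λ is n − rank(A − λI), which equals the number of Jordan blocks for λ):
  λ = 6: algebraic multiplicity = 3, geometric multiplicity = 2

Determining the block sizes for each eigenvalue:
  λ = 6: 2 blocks summing to 3 forces exactly one block of size 2 and the rest size 1 → block sizes [2, 1]

Assembling the blocks gives a Jordan form
J =
  [6, 1, 0]
  [0, 6, 0]
  [0, 0, 6]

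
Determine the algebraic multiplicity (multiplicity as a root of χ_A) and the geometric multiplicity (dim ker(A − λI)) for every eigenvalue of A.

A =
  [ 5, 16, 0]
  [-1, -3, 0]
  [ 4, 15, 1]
λ = 1: alg = 3, geom = 1

Step 1 — factor the characteristic polynomial to read off the algebraic multiplicities:
  χ_A(x) = (x - 1)^3

Step 2 — compute geometric multiplicities via the rank-nullity identity g(λ) = n − rank(A − λI):
  rank(A − (1)·I) = 2, so dim ker(A − (1)·I) = n − 2 = 1

Summary:
  λ = 1: algebraic multiplicity = 3, geometric multiplicity = 1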